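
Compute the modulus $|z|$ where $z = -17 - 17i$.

|z| = sqrt(a^2 + b^2) = sqrt((-17)^2 + (-17)^2) = sqrt(578) = sqrt(578)


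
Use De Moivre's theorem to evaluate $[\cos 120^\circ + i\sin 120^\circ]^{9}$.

By De Moivre: z^n = r^n(cos(nθ) + i sin(nθ))
= 1^9(cos(9*120°) + i sin(9*120°))
= 1(cos 0° + i sin 0°)
= 1


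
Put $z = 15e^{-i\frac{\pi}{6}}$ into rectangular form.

a = r cos θ = 15 * sqrt(3)/2 = 15*sqrt(3)/2
b = r sin θ = 15 * -1/2 = -15/2
z = 15*sqrt(3)/2 - (15/2)i


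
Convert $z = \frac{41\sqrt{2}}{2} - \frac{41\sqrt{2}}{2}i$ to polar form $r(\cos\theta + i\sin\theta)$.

r = |z| = sqrt(a^2 + b^2) = sqrt((41*sqrt(2)/2)^2 + (-41*sqrt(2)/2)^2) = sqrt(1681/2 + 1681/2) = sqrt(1681) = 41
θ = arctan(b/a) = arctan(-28.9914/28.9914) (quadrant-adjusted) = 315°
z = 41(cos 315° + i sin 315°)


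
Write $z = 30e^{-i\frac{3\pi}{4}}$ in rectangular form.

a = r cos θ = 30 * -sqrt(2)/2 = -15*sqrt(2)
b = r sin θ = 30 * -sqrt(2)/2 = -15*sqrt(2)
z = -15*sqrt(2) - 15*sqrt(2)i


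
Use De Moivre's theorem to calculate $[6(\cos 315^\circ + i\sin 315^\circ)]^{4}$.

By De Moivre: z^n = r^n(cos(nθ) + i sin(nθ))
= 6^4(cos(4*315°) + i sin(4*315°))
= 1296(cos 180° + i sin 180°)
= -1296


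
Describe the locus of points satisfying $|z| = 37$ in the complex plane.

|z| = 37 means sqrt(x^2 + y^2) = 37
This is a circle of radius 37 centered at the origin


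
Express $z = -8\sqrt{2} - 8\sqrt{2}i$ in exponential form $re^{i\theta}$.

r = |z| = sqrt((-8*sqrt(2))^2 + (-8*sqrt(2))^2) = sqrt(128 + 128) = sqrt(256) = 16
θ = arctan(b/a) = arctan(-11.3137/-11.3137) (quadrant-adjusted) = -135° = -3π/4
z = 16e^(-i*3π/4)


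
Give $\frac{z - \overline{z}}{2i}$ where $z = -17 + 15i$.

z - conjugate(z) = 2bi
(z - conjugate(z))/(2i) = 2bi/(2i) = b = 15


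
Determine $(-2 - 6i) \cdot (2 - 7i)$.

(a1*a2 - b1*b2) + (a1*b2 + b1*a2)i
= (-4 - 42) + (14 + (-12))i
= -46 + 2i


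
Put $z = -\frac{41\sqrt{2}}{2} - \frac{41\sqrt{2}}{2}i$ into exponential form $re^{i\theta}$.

r = |z| = sqrt((-41*sqrt(2)/2)^2 + (-41*sqrt(2)/2)^2) = sqrt(1681/2 + 1681/2) = sqrt(1681) = 41
θ = arctan(b/a) = arctan(-28.9914/-28.9914) (quadrant-adjusted) = 225° = 5π/4
z = 41e^(i*5π/4)


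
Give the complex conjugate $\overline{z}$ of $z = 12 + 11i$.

If z = a + bi, then conjugate(z) = a - bi
conjugate(12 + 11i) = 12 - 11i


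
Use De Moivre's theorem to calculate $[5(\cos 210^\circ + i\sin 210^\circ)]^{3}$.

By De Moivre: z^n = r^n(cos(nθ) + i sin(nθ))
= 5^3(cos(3*210°) + i sin(3*210°))
= 125(cos 270° + i sin 270°)
= -125i


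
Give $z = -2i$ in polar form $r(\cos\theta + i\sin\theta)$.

r = |z| = sqrt(a^2 + b^2) = sqrt((0)^2 + (-2)^2) = sqrt(0 + 4) = sqrt(4) = 2
a = 0 and b < 0, so z lies on the negative imaginary axis: θ = 270°
z = 2(cos 270° + i sin 270°)


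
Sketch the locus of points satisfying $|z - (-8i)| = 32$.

|z - z0| = r describes a circle centered at z0 with radius r
Here z0 = -8i and r = 32
Locus: Circle centered at (0, -8) with radius 32


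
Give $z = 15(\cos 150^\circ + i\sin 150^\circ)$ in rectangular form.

a = r cos θ = 15 * -sqrt(3)/2 = -15*sqrt(3)/2
b = r sin θ = 15 * 1/2 = 15/2
z = -15*sqrt(3)/2 + (15/2)i


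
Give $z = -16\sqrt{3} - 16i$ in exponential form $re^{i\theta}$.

r = |z| = sqrt((-16*sqrt(3))^2 + (-16)^2) = sqrt(768 + 256) = sqrt(1024) = 32
θ = arctan(b/a) = arctan(-16/-27.7128) (quadrant-adjusted) = -150° = -5π/6
z = 32e^(-i*5π/6)


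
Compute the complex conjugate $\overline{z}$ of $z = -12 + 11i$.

If z = a + bi, then conjugate(z) = a - bi
conjugate(-12 + 11i) = -12 - 11i


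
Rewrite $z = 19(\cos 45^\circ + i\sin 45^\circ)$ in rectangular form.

a = r cos θ = 19 * sqrt(2)/2 = 19*sqrt(2)/2
b = r sin θ = 19 * sqrt(2)/2 = 19*sqrt(2)/2
z = 19*sqrt(2)/2 + (19*sqrt(2)/2)i


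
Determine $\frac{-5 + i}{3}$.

Divisor is real, so divide each part by 3:
= -5/3 + (1/3)i


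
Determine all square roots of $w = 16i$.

|w| = 16, arg(w) = 90°
Root modulus = 16^(1/2) = 4
Root arguments: θ_k = (90° + 360°k)/2 for k = 0, 1, ..., 1
Roots: 2*sqrt(2) + 2*sqrt(2)i, -2*sqrt(2) - 2*sqrt(2)i


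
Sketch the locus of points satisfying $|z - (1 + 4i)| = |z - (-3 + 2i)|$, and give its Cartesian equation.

|z - z1| = |z - z2| means z is equidistant from z1 and z2,
i.e. the perpendicular bisector of the segment from (1, 4) to (-3, 2) (midpoint (-1, 3)).
With z = x + yi, square both sides:
(x - 1)^2 + (y - 4)^2 = (x - (-3))^2 + (y - 2)^2
The x^2 and y^2 terms cancel: -8x + (-4)y = 13 - 17 = -4
Simplify: 2x + y = 1
Locus: Perpendicular bisector of the segment from (1, 4) to (-3, 2): the line 2x + y = 1


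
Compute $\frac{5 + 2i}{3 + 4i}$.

Multiply numerator and denominator by conjugate (3 - 4i):
= (5 + 2i)(3 - 4i) / (3^2 + 4^2)
= (23 - 14i) / 25
= 23/25 - (14/25)i


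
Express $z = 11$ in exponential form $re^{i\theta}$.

r = |z| = sqrt((11)^2 + (0)^2) = sqrt(121 + 0) = sqrt(121) = 11
b = 0 and a > 0, so z lies on the positive real axis: θ = 0
z = 11e^(i*0) = 11


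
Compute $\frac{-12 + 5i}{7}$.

Divisor is real, so divide each part by 7:
= -12/7 + (5/7)i


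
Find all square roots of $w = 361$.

|w| = 361, arg(w) = 0°
Root modulus = 361^(1/2) = 19
Root arguments: θ_k = (0° + 360°k)/2 for k = 0, 1, ..., 1
Roots: 19, -19


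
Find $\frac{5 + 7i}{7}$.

Divisor is real, so divide each part by 7:
= 5/7 + i


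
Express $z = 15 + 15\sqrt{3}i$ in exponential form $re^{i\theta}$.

r = |z| = sqrt((15)^2 + (15*sqrt(3))^2) = sqrt(225 + 675) = sqrt(900) = 30
θ = arctan(b/a) = arctan(25.9808/15) (quadrant-adjusted) = 60° = π/3
z = 30e^(i*π/3)


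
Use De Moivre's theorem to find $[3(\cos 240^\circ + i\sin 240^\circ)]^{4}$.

By De Moivre: z^n = r^n(cos(nθ) + i sin(nθ))
= 3^4(cos(4*240°) + i sin(4*240°))
= 81(cos 240° + i sin 240°)
= -81/2 - (81*sqrt(3)/2)i


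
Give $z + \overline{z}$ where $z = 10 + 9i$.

z + conjugate(z) = (a + bi) + (a - bi) = 2a
= 2 * 10 = 20


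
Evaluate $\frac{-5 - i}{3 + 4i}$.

Multiply numerator and denominator by conjugate (3 - 4i):
= (-5 - i)(3 - 4i) / (3^2 + 4^2)
= (-19 + 17i) / 25
= -19/25 + (17/25)i


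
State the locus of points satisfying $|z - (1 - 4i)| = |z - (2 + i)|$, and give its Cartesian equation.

|z - z1| = |z - z2| means z is equidistant from z1 and z2,
i.e. the perpendicular bisector of the segment from (1, -4) to (2, 1) (midpoint (3/2, -3/2)).
With z = x + yi, square both sides:
(x - 1)^2 + (y - (-4))^2 = (x - 2)^2 + (y - 1)^2
The x^2 and y^2 terms cancel: 2x + 10y = 5 - 17 = -12
Simplify: x + 5y = -6
Locus: Perpendicular bisector of the segment from (1, -4) to (2, 1): the line x + 5y = -6


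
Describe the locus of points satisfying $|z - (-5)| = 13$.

|z - z0| = r describes a circle centered at z0 with radius r
Here z0 = -5 and r = 13
Locus: Circle centered at (-5, 0) with radius 13


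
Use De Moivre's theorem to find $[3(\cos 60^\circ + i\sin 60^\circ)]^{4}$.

By De Moivre: z^n = r^n(cos(nθ) + i sin(nθ))
= 3^4(cos(4*60°) + i sin(4*60°))
= 81(cos 240° + i sin 240°)
= -81/2 - (81*sqrt(3)/2)i


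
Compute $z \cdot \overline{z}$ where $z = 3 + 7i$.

z * conjugate(z) = |z|^2 = a^2 + b^2
= 3^2 + 7^2 = 58


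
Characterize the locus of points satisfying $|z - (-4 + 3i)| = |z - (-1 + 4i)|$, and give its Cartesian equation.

|z - z1| = |z - z2| means z is equidistant from z1 and z2,
i.e. the perpendicular bisector of the segment from (-4, 3) to (-1, 4) (midpoint (-5/2, 7/2)).
With z = x + yi, square both sides:
(x - (-4))^2 + (y - 3)^2 = (x - (-1))^2 + (y - 4)^2
The x^2 and y^2 terms cancel: 6x + 2y = 17 - 25 = -8
Simplify: 3x + y = -4
Locus: Perpendicular bisector of the segment from (-4, 3) to (-1, 4): the line 3x + y = -4


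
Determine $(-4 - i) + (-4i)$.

(-4 + 0) + (-1 + (-4))i = -4 - 5i


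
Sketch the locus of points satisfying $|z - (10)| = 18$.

|z - z0| = r describes a circle centered at z0 with radius r
Here z0 = 10 and r = 18
Locus: Circle centered at (10, 0) with radius 18


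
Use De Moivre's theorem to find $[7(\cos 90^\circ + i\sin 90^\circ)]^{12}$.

By De Moivre: z^n = r^n(cos(nθ) + i sin(nθ))
= 7^12(cos(12*90°) + i sin(12*90°))
= 13841287201(cos 0° + i sin 0°)
= 13841287201


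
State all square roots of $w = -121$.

|w| = 121, arg(w) = 180°
Root modulus = 121^(1/2) = 11
Root arguments: θ_k = (180° + 360°k)/2 for k = 0, 1, ..., 1
Roots: 11i, -11i


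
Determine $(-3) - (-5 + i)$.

(-3 - (-5)) + (0 - 1)i = 2 - i


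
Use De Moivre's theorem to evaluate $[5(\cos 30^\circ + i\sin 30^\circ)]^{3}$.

By De Moivre: z^n = r^n(cos(nθ) + i sin(nθ))
= 5^3(cos(3*30°) + i sin(3*30°))
= 125(cos 90° + i sin 90°)
= 125i


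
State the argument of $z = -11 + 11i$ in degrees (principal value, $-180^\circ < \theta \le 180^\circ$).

θ = arctan(b/a) = arctan(11/-11) (quadrant-adjusted) = 135°


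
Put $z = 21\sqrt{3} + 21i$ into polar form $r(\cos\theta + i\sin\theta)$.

r = |z| = sqrt(a^2 + b^2) = sqrt((21*sqrt(3))^2 + (21)^2) = sqrt(1323 + 441) = sqrt(1764) = 42
θ = arctan(b/a) = arctan(21/36.3731) (quadrant-adjusted) = 30°
z = 42(cos 30° + i sin 30°)


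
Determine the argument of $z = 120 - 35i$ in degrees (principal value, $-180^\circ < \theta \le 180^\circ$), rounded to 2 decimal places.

θ = arctan(b/a) = arctan(-35/120) (quadrant-adjusted) = -16.26°


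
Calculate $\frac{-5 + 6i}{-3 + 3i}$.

Multiply numerator and denominator by conjugate (-3 - 3i):
= (-5 + 6i)(-3 - 3i) / ((-3)^2 + 3^2)
= (33 - 3i) / 18
Divide through by 3: (11 - i) / 6
= 11/6 - (1/6)i


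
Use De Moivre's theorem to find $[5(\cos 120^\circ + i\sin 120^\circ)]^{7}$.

By De Moivre: z^n = r^n(cos(nθ) + i sin(nθ))
= 5^7(cos(7*120°) + i sin(7*120°))
= 78125(cos 120° + i sin 120°)
= -78125/2 + (78125*sqrt(3)/2)i


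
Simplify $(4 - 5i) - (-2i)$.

(4 - 0) + (-5 - (-2))i = 4 - 3i


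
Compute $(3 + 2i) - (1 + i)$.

(3 - 1) + (2 - 1)i = 2 + i


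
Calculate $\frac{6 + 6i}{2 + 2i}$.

Multiply numerator and denominator by conjugate (2 - 2i):
= (6 + 6i)(2 - 2i) / (2^2 + 2^2)
= (24) / 8
= 3


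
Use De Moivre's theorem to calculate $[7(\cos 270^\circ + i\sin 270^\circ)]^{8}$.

By De Moivre: z^n = r^n(cos(nθ) + i sin(nθ))
= 7^8(cos(8*270°) + i sin(8*270°))
= 5764801(cos 0° + i sin 0°)
= 5764801


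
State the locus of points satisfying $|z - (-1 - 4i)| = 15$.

|z - z0| = r describes a circle centered at z0 with radius r
Here z0 = -1 - 4i and r = 15
Locus: Circle centered at (-1, -4) with radius 15


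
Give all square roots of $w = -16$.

|w| = 16, arg(w) = 180°
Root modulus = 16^(1/2) = 4
Root arguments: θ_k = (180° + 360°k)/2 for k = 0, 1, ..., 1
Roots: 4i, -4i


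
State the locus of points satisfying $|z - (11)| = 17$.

|z - z0| = r describes a circle centered at z0 with radius r
Here z0 = 11 and r = 17
Locus: Circle centered at (11, 0) with radius 17


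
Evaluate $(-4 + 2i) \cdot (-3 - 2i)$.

(a1*a2 - b1*b2) + (a1*b2 + b1*a2)i
= (12 - (-4)) + (8 + (-6))i
= 16 + 2i


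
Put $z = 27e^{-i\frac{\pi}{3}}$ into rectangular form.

a = r cos θ = 27 * 1/2 = 27/2
b = r sin θ = 27 * -sqrt(3)/2 = -27*sqrt(3)/2
z = 27/2 - (27*sqrt(3)/2)i


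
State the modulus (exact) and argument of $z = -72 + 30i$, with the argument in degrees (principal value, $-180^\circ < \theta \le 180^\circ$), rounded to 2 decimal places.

|z| = sqrt((-72)^2 + 30^2) = 78
arg(z) = arctan(b/a) = arctan(30/-72) (quadrant-adjusted) = 157.38°


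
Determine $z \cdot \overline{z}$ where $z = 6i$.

z * conjugate(z) = |z|^2 = a^2 + b^2
= 0^2 + 6^2 = 36


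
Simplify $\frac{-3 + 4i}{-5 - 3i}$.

Multiply numerator and denominator by conjugate (-5 + 3i):
= (-3 + 4i)(-5 + 3i) / ((-5)^2 + (-3)^2)
= (3 - 29i) / 34
= 3/34 - (29/34)i


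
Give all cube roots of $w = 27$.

|w| = 27, arg(w) = 0°
Root modulus = 27^(1/3) = 3
Root arguments: θ_k = (0° + 360°k)/3 for k = 0, 1, ..., 2
Roots: 3, -3/2 + (3*sqrt(3)/2)i, -3/2 - (3*sqrt(3)/2)i


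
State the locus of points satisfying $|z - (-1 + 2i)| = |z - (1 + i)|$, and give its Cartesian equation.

|z - z1| = |z - z2| means z is equidistant from z1 and z2,
i.e. the perpendicular bisector of the segment from (-1, 2) to (1, 1) (midpoint (0, 3/2)).
With z = x + yi, square both sides:
(x - (-1))^2 + (y - 2)^2 = (x - 1)^2 + (y - 1)^2
The x^2 and y^2 terms cancel: 4x + (-2)y = 2 - 5 = -3
Simplify: 4x - 2y = -3
Locus: Perpendicular bisector of the segment from (-1, 2) to (1, 1): the line 4x - 2y = -3


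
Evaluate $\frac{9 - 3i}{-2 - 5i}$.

Multiply numerator and denominator by conjugate (-2 + 5i):
= (9 - 3i)(-2 + 5i) / ((-2)^2 + (-5)^2)
= (-3 + 51i) / 29
= -3/29 + (51/29)i


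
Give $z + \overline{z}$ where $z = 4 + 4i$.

z + conjugate(z) = (a + bi) + (a - bi) = 2a
= 2 * 4 = 8


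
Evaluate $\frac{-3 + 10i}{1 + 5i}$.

Multiply numerator and denominator by conjugate (1 - 5i):
= (-3 + 10i)(1 - 5i) / (1^2 + 5^2)
= (47 + 25i) / 26
= 47/26 + (25/26)i


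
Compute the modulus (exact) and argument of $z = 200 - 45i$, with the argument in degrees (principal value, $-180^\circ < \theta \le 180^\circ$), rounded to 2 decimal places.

|z| = sqrt(200^2 + (-45)^2) = 205
arg(z) = arctan(b/a) = arctan(-45/200) (quadrant-adjusted) = -12.68°


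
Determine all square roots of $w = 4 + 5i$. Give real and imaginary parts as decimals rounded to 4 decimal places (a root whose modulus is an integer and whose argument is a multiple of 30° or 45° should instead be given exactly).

|w| = sqrt(41) ≈ 6.403124, arg(w) ≈ 51.340192°
Root modulus = sqrt(41)^(1/2) ≈ 2.530440
Root arguments: θ_k = (arg(w) + 360°k)/2 for k = 0, 1, ..., 1
Compute each root as (root modulus)(cos θ_k + i sin θ_k) using full-precision intermediates, then round to 4 decimal places.
Roots: 2.2807 + 1.0962i, -2.2807 - 1.0962i


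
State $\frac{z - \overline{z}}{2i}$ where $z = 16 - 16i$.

z - conjugate(z) = 2bi
(z - conjugate(z))/(2i) = 2bi/(2i) = b = -16


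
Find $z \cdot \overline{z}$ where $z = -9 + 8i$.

z * conjugate(z) = |z|^2 = a^2 + b^2
= (-9)^2 + 8^2 = 145


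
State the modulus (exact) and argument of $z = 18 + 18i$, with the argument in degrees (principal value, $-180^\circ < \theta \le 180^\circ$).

|z| = sqrt(18^2 + 18^2) = sqrt(648)
arg(z) = arctan(b/a) = arctan(18/18) (quadrant-adjusted) = 45°


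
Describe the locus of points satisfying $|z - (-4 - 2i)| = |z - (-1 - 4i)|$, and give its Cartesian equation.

|z - z1| = |z - z2| means z is equidistant from z1 and z2,
i.e. the perpendicular bisector of the segment from (-4, -2) to (-1, -4) (midpoint (-5/2, -3)).
With z = x + yi, square both sides:
(x - (-4))^2 + (y - (-2))^2 = (x - (-1))^2 + (y - (-4))^2
The x^2 and y^2 terms cancel: 6x + (-4)y = 17 - 20 = -3
Simplify: 6x - 4y = -3
Locus: Perpendicular bisector of the segment from (-4, -2) to (-1, -4): the line 6x - 4y = -3


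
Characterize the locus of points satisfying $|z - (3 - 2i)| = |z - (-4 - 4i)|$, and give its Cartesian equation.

|z - z1| = |z - z2| means z is equidistant from z1 and z2,
i.e. the perpendicular bisector of the segment from (3, -2) to (-4, -4) (midpoint (-1/2, -3)).
With z = x + yi, square both sides:
(x - 3)^2 + (y - (-2))^2 = (x - (-4))^2 + (y - (-4))^2
The x^2 and y^2 terms cancel: -14x + (-4)y = 32 - 13 = 19
Simplify: 14x + 4y = -19
Locus: Perpendicular bisector of the segment from (3, -2) to (-4, -4): the line 14x + 4y = -19


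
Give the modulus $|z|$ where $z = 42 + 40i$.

|z| = sqrt(a^2 + b^2) = sqrt(42^2 + 40^2) = sqrt(3364) = 58


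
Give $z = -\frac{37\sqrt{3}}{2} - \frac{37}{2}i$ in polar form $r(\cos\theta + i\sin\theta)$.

r = |z| = sqrt(a^2 + b^2) = sqrt((-37*sqrt(3)/2)^2 + (-37/2)^2) = sqrt(4107/4 + 1369/4) = sqrt(1369) = 37
θ = arctan(b/a) = arctan(-18.5/-32.0429) (quadrant-adjusted) = 210°
z = 37(cos 210° + i sin 210°)


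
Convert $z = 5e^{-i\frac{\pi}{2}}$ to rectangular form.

a = r cos θ = 5 * 0 = 0
b = r sin θ = 5 * -1 = -5
z = -5i


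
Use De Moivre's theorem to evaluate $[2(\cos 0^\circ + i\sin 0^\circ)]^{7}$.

By De Moivre: z^n = r^n(cos(nθ) + i sin(nθ))
= 2^7(cos(7*0°) + i sin(7*0°))
= 128(cos 0° + i sin 0°)
= 128


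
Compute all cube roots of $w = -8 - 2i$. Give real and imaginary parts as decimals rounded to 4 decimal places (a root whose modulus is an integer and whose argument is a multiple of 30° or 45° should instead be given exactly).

|w| = sqrt(68) ≈ 8.246211, arg(w) ≈ 194.036243°
Root modulus = sqrt(68)^(1/3) ≈ 2.020311
Root arguments: θ_k = (arg(w) + 360°k)/3 for k = 0, 1, ..., 2
Compute each root as (root modulus)(cos θ_k + i sin θ_k) using full-precision intermediates, then round to 4 decimal places.
Roots: 0.8641 + 1.8262i, -2.0136 - 0.1648i, 1.1495 - 1.6614i


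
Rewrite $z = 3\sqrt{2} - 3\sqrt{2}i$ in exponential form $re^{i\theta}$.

r = |z| = sqrt((3*sqrt(2))^2 + (-3*sqrt(2))^2) = sqrt(18 + 18) = sqrt(36) = 6
θ = arctan(b/a) = arctan(-4.2426/4.2426) (quadrant-adjusted) = -45° = -π/4
z = 6e^(-i*π/4)


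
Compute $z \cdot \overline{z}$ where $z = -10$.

z * conjugate(z) = |z|^2 = a^2 + b^2
= (-10)^2 + 0^2 = 100


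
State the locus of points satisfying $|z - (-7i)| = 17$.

|z - z0| = r describes a circle centered at z0 with radius r
Here z0 = -7i and r = 17
Locus: Circle centered at (0, -7) with radius 17


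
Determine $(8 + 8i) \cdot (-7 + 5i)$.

(a1*a2 - b1*b2) + (a1*b2 + b1*a2)i
= (-56 - 40) + (40 + (-56))i
= -96 - 16i


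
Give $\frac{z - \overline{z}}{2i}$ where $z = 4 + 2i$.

z - conjugate(z) = 2bi
(z - conjugate(z))/(2i) = 2bi/(2i) = b = 2


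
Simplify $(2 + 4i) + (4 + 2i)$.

(2 + 4) + (4 + 2)i = 6 + 6i


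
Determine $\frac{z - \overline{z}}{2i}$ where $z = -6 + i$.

z - conjugate(z) = 2bi
(z - conjugate(z))/(2i) = 2bi/(2i) = b = 1


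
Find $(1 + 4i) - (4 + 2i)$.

(1 - 4) + (4 - 2)i = -3 + 2i


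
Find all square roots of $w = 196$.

|w| = 196, arg(w) = 0°
Root modulus = 196^(1/2) = 14
Root arguments: θ_k = (0° + 360°k)/2 for k = 0, 1, ..., 1
Roots: 14, -14


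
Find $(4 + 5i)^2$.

(a + bi)^2 = a^2 - b^2 + 2abi
= 4^2 - 5^2 + 2*4*5i
= -9 + 40i


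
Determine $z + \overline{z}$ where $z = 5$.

z + conjugate(z) = (a + bi) + (a - bi) = 2a
= 2 * 5 = 10


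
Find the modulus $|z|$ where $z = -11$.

|z| = sqrt(a^2 + b^2) = sqrt((-11)^2 + 0^2) = sqrt(121) = 11


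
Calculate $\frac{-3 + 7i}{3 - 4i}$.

Multiply numerator and denominator by conjugate (3 + 4i):
= (-3 + 7i)(3 + 4i) / (3^2 + (-4)^2)
= (-37 + 9i) / 25
= -37/25 + (9/25)i


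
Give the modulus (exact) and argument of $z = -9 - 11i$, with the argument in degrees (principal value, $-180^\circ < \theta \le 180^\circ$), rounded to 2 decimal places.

|z| = sqrt((-9)^2 + (-11)^2) = sqrt(202)
arg(z) = arctan(b/a) = arctan(-11/-9) (quadrant-adjusted) = -129.29°


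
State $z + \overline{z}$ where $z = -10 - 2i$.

z + conjugate(z) = (a + bi) + (a - bi) = 2a
= 2 * (-10) = -20


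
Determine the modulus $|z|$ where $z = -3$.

|z| = sqrt(a^2 + b^2) = sqrt((-3)^2 + 0^2) = sqrt(9) = 3


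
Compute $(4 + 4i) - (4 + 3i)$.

(4 - 4) + (4 - 3)i = i


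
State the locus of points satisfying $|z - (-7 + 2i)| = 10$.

|z - z0| = r describes a circle centered at z0 with radius r
Here z0 = -7 + 2i and r = 10
Locus: Circle centered at (-7, 2) with radius 10


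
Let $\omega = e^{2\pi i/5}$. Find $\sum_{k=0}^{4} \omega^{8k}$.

Let ζ = ω^8 = e^(2πi·8/5). Since 5 ∤ 8, ζ ≠ 1.
Sum = Σ_{k=0}^{4} ζ^k = (ζ^5 - 1)/(ζ - 1) = (ω^{8·5} - 1)/(ζ - 1) = (1 - 1)/(ζ - 1) = 0


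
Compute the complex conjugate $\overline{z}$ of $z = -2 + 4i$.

If z = a + bi, then conjugate(z) = a - bi
conjugate(-2 + 4i) = -2 - 4i


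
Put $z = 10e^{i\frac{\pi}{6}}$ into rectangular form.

a = r cos θ = 10 * sqrt(3)/2 = 5*sqrt(3)
b = r sin θ = 10 * 1/2 = 5
z = 5*sqrt(3) + 5i


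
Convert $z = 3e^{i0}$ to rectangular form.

a = r cos θ = 3 * 1 = 3
b = r sin θ = 3 * 0 = 0
z = 3


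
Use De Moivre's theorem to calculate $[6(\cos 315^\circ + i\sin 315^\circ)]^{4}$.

By De Moivre: z^n = r^n(cos(nθ) + i sin(nθ))
= 6^4(cos(4*315°) + i sin(4*315°))
= 1296(cos 180° + i sin 180°)
= -1296


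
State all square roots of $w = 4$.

|w| = 4, arg(w) = 0°
Root modulus = 4^(1/2) = 2
Root arguments: θ_k = (0° + 360°k)/2 for k = 0, 1, ..., 1
Roots: 2, -2


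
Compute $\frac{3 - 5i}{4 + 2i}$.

Multiply numerator and denominator by conjugate (4 - 2i):
= (3 - 5i)(4 - 2i) / (4^2 + 2^2)
= (2 - 26i) / 20
Divide through by 2: (1 - 13i) / 10
= 1/10 - (13/10)i


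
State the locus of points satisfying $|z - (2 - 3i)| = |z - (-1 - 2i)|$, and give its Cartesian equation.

|z - z1| = |z - z2| means z is equidistant from z1 and z2,
i.e. the perpendicular bisector of the segment from (2, -3) to (-1, -2) (midpoint (1/2, -5/2)).
With z = x + yi, square both sides:
(x - 2)^2 + (y - (-3))^2 = (x - (-1))^2 + (y - (-2))^2
The x^2 and y^2 terms cancel: -6x + 2y = 5 - 13 = -8
Simplify: 3x - y = 4
Locus: Perpendicular bisector of the segment from (2, -3) to (-1, -2): the line 3x - y = 4


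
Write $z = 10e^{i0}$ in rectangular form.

a = r cos θ = 10 * 1 = 10
b = r sin θ = 10 * 0 = 0
z = 10


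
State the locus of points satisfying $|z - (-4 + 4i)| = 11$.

|z - z0| = r describes a circle centered at z0 with radius r
Here z0 = -4 + 4i and r = 11
Locus: Circle centered at (-4, 4) with radius 11


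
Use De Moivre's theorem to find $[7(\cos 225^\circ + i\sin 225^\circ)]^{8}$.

By De Moivre: z^n = r^n(cos(nθ) + i sin(nθ))
= 7^8(cos(8*225°) + i sin(8*225°))
= 5764801(cos 0° + i sin 0°)
= 5764801


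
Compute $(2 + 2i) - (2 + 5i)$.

(2 - 2) + (2 - 5)i = -3i


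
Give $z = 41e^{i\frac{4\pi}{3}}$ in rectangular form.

a = r cos θ = 41 * -1/2 = -41/2
b = r sin θ = 41 * -sqrt(3)/2 = -41*sqrt(3)/2
z = -41/2 - (41*sqrt(3)/2)i


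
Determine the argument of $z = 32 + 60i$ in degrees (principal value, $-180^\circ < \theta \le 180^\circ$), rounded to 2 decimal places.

θ = arctan(b/a) = arctan(60/32) (quadrant-adjusted) = 61.93°


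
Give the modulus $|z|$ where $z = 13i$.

|z| = sqrt(a^2 + b^2) = sqrt(0^2 + 13^2) = sqrt(169) = 13


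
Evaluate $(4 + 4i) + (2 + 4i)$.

(4 + 2) + (4 + 4)i = 6 + 8i


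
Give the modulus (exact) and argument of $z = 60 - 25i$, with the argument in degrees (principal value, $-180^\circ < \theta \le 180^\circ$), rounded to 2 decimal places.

|z| = sqrt(60^2 + (-25)^2) = 65
arg(z) = arctan(b/a) = arctan(-25/60) (quadrant-adjusted) = -22.62°


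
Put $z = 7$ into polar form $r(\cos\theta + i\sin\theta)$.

r = |z| = sqrt(a^2 + b^2) = sqrt((7)^2 + (0)^2) = sqrt(49 + 0) = sqrt(49) = 7
b = 0 and a > 0, so z lies on the positive real axis: θ = 0°
z = 7(cos 0° + i sin 0°)


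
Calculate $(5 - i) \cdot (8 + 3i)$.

(a1*a2 - b1*b2) + (a1*b2 + b1*a2)i
= (40 - (-3)) + (15 + (-8))i
= 43 + 7i


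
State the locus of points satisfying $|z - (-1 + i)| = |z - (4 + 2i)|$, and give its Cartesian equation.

|z - z1| = |z - z2| means z is equidistant from z1 and z2,
i.e. the perpendicular bisector of the segment from (-1, 1) to (4, 2) (midpoint (3/2, 3/2)).
With z = x + yi, square both sides:
(x - (-1))^2 + (y - 1)^2 = (x - 4)^2 + (y - 2)^2
The x^2 and y^2 terms cancel: 10x + 2y = 20 - 2 = 18
Simplify: 5x + y = 9
Locus: Perpendicular bisector of the segment from (-1, 1) to (4, 2): the line 5x + y = 9


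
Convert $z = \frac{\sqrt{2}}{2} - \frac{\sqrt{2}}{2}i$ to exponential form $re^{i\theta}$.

r = |z| = sqrt((sqrt(2)/2)^2 + (-sqrt(2)/2)^2) = sqrt(1/2 + 1/2) = sqrt(1) = 1
θ = arctan(b/a) = arctan(-0.7071/0.7071) (quadrant-adjusted) = -45° = -π/4
z = 1e^(-i*π/4)


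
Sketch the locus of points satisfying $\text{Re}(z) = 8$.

Re(z) = x where z = x + yi; the equation x = 8 is satisfied by all points with that x-coordinate
Locus: Vertical line x = 8


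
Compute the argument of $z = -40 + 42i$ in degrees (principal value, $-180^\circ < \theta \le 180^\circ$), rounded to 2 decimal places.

θ = arctan(b/a) = arctan(42/-40) (quadrant-adjusted) = 133.60°


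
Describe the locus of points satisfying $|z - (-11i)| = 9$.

|z - z0| = r describes a circle centered at z0 with radius r
Here z0 = -11i and r = 9
Locus: Circle centered at (0, -11) with radius 9


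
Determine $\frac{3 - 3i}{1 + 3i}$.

Multiply numerator and denominator by conjugate (1 - 3i):
= (3 - 3i)(1 - 3i) / (1^2 + 3^2)
= (-6 - 12i) / 10
Divide through by 2: (-3 - 6i) / 5
= -3/5 - (6/5)i


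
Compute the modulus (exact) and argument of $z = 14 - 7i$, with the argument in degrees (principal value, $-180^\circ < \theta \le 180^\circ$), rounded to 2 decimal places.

|z| = sqrt(14^2 + (-7)^2) = sqrt(245)
arg(z) = arctan(b/a) = arctan(-7/14) (quadrant-adjusted) = -26.57°


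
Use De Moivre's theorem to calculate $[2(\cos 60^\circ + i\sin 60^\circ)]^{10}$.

By De Moivre: z^n = r^n(cos(nθ) + i sin(nθ))
= 2^10(cos(10*60°) + i sin(10*60°))
= 1024(cos 240° + i sin 240°)
= -512 - 512*sqrt(3)i


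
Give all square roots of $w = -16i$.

|w| = 16, arg(w) = 270°
Root modulus = 16^(1/2) = 4
Root arguments: θ_k = (270° + 360°k)/2 for k = 0, 1, ..., 1
Roots: -2*sqrt(2) + 2*sqrt(2)i, 2*sqrt(2) - 2*sqrt(2)i


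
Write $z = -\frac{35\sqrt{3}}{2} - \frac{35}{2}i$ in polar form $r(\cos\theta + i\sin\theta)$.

r = |z| = sqrt(a^2 + b^2) = sqrt((-35*sqrt(3)/2)^2 + (-35/2)^2) = sqrt(3675/4 + 1225/4) = sqrt(1225) = 35
θ = arctan(b/a) = arctan(-17.5/-30.3109) (quadrant-adjusted) = 210°
z = 35(cos 210° + i sin 210°)


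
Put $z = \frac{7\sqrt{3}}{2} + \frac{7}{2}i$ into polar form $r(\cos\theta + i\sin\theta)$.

r = |z| = sqrt(a^2 + b^2) = sqrt((7*sqrt(3)/2)^2 + (7/2)^2) = sqrt(147/4 + 49/4) = sqrt(49) = 7
θ = arctan(b/a) = arctan(3.5/6.0622) (quadrant-adjusted) = 30°
z = 7(cos 30° + i sin 30°)


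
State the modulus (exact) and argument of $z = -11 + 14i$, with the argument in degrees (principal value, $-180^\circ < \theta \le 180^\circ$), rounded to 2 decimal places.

|z| = sqrt((-11)^2 + 14^2) = sqrt(317)
arg(z) = arctan(b/a) = arctan(14/-11) (quadrant-adjusted) = 128.16°


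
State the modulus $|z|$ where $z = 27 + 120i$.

|z| = sqrt(a^2 + b^2) = sqrt(27^2 + 120^2) = sqrt(15129) = 123


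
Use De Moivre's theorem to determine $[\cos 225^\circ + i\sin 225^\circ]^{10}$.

By De Moivre: z^n = r^n(cos(nθ) + i sin(nθ))
= 1^10(cos(10*225°) + i sin(10*225°))
= 1(cos 90° + i sin 90°)
= i


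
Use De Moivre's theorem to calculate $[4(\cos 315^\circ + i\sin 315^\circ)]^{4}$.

By De Moivre: z^n = r^n(cos(nθ) + i sin(nθ))
= 4^4(cos(4*315°) + i sin(4*315°))
= 256(cos 180° + i sin 180°)
= -256


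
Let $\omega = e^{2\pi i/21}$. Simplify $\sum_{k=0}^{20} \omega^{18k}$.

Let ζ = ω^18 = e^(2πi·18/21). Since 21 ∤ 18, ζ ≠ 1.
Sum = Σ_{k=0}^{20} ζ^k = (ζ^21 - 1)/(ζ - 1) = (ω^{18·21} - 1)/(ζ - 1) = (1 - 1)/(ζ - 1) = 0


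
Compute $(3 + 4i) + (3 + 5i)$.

(3 + 3) + (4 + 5)i = 6 + 9i


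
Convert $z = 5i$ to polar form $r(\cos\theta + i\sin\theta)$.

r = |z| = sqrt(a^2 + b^2) = sqrt((0)^2 + (5)^2) = sqrt(0 + 25) = sqrt(25) = 5
a = 0 and b > 0, so z lies on the positive imaginary axis: θ = 90°
z = 5(cos 90° + i sin 90°)


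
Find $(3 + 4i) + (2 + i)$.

(3 + 2) + (4 + 1)i = 5 + 5i


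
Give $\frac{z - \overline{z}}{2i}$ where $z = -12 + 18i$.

z - conjugate(z) = 2bi
(z - conjugate(z))/(2i) = 2bi/(2i) = b = 18


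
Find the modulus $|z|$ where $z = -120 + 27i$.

|z| = sqrt(a^2 + b^2) = sqrt((-120)^2 + 27^2) = sqrt(15129) = 123


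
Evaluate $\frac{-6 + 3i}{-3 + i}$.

Multiply numerator and denominator by conjugate (-3 - i):
= (-6 + 3i)(-3 - i) / ((-3)^2 + 1^2)
= (21 - 3i) / 10
= 21/10 - (3/10)i


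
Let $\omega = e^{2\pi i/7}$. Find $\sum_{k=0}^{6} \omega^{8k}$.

Let ζ = ω^8 = e^(2πi·8/7). Since 7 ∤ 8, ζ ≠ 1.
Sum = Σ_{k=0}^{6} ζ^k = (ζ^7 - 1)/(ζ - 1) = (ω^{8·7} - 1)/(ζ - 1) = (1 - 1)/(ζ - 1) = 0


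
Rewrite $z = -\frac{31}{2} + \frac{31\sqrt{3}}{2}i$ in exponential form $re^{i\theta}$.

r = |z| = sqrt((-31/2)^2 + (31*sqrt(3)/2)^2) = sqrt(961/4 + 2883/4) = sqrt(961) = 31
θ = arctan(b/a) = arctan(26.8468/-15.5) (quadrant-adjusted) = 120° = 2π/3
z = 31e^(i*2π/3)


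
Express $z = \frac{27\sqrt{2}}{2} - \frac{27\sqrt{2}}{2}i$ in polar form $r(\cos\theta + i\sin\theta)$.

r = |z| = sqrt(a^2 + b^2) = sqrt((27*sqrt(2)/2)^2 + (-27*sqrt(2)/2)^2) = sqrt(729/2 + 729/2) = sqrt(729) = 27
θ = arctan(b/a) = arctan(-19.0919/19.0919) (quadrant-adjusted) = 315°
z = 27(cos 315° + i sin 315°)


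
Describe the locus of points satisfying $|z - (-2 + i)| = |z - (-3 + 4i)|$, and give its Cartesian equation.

|z - z1| = |z - z2| means z is equidistant from z1 and z2,
i.e. the perpendicular bisector of the segment from (-2, 1) to (-3, 4) (midpoint (-5/2, 5/2)).
With z = x + yi, square both sides:
(x - (-2))^2 + (y - 1)^2 = (x - (-3))^2 + (y - 4)^2
The x^2 and y^2 terms cancel: -2x + 6y = 25 - 5 = 20
Simplify: x - 3y = -10
Locus: Perpendicular bisector of the segment from (-2, 1) to (-3, 4): the line x - 3y = -10


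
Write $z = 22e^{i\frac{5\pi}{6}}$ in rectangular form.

a = r cos θ = 22 * -sqrt(3)/2 = -11*sqrt(3)
b = r sin θ = 22 * 1/2 = 11
z = -11*sqrt(3) + 11i


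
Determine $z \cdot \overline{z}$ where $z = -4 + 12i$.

z * conjugate(z) = |z|^2 = a^2 + b^2
= (-4)^2 + 12^2 = 160


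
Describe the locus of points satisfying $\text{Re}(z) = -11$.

Re(z) = x where z = x + yi; the equation x = -11 is satisfied by all points with that x-coordinate
Locus: Vertical line x = -11


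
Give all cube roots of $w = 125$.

|w| = 125, arg(w) = 0°
Root modulus = 125^(1/3) = 5
Root arguments: θ_k = (0° + 360°k)/3 for k = 0, 1, ..., 2
Roots: 5, -5/2 + (5*sqrt(3)/2)i, -5/2 - (5*sqrt(3)/2)i


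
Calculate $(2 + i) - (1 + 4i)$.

(2 - 1) + (1 - 4)i = 1 - 3i


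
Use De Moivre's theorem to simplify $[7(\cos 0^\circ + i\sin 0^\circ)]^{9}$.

By De Moivre: z^n = r^n(cos(nθ) + i sin(nθ))
= 7^9(cos(9*0°) + i sin(9*0°))
= 40353607(cos 0° + i sin 0°)
= 40353607


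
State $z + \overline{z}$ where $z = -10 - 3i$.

z + conjugate(z) = (a + bi) + (a - bi) = 2a
= 2 * (-10) = -20


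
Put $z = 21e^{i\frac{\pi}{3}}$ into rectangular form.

a = r cos θ = 21 * 1/2 = 21/2
b = r sin θ = 21 * sqrt(3)/2 = 21*sqrt(3)/2
z = 21/2 + (21*sqrt(3)/2)i


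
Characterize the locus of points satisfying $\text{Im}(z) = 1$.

Im(z) = y where z = x + yi; the equation y = 1 is satisfied by all points with that y-coordinate
Locus: Horizontal line y = 1


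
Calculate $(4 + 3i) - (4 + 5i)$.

(4 - 4) + (3 - 5)i = -2i


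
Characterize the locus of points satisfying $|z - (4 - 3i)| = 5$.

|z - z0| = r describes a circle centered at z0 with radius r
Here z0 = 4 - 3i and r = 5
Locus: Circle centered at (4, -3) with radius 5


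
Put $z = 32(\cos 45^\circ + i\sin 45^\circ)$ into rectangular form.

a = r cos θ = 32 * sqrt(2)/2 = 16*sqrt(2)
b = r sin θ = 32 * sqrt(2)/2 = 16*sqrt(2)
z = 16*sqrt(2) + 16*sqrt(2)i


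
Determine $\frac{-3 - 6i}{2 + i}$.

Multiply numerator and denominator by conjugate (2 - i):
= (-3 - 6i)(2 - i) / (2^2 + 1^2)
= (-12 - 9i) / 5
= -12/5 - (9/5)i


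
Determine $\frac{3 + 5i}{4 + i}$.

Multiply numerator and denominator by conjugate (4 - i):
= (3 + 5i)(4 - i) / (4^2 + 1^2)
= (17 + 17i) / 17
= 1 + i


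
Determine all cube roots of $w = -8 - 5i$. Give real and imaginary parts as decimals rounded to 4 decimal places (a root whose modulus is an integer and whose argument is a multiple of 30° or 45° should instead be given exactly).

|w| = sqrt(89) ≈ 9.433981, arg(w) ≈ 212.005383°
Root modulus = sqrt(89)^(1/3) ≈ 2.112994
Root arguments: θ_k = (arg(w) + 360°k)/3 for k = 0, 1, ..., 2
Compute each root as (root modulus)(cos θ_k + i sin θ_k) using full-precision intermediates, then round to 4 decimal places.
Roots: 0.6995 + 1.9939i, -2.0765 - 0.3912i, 1.3770 - 1.6027i


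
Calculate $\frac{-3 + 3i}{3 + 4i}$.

Multiply numerator and denominator by conjugate (3 - 4i):
= (-3 + 3i)(3 - 4i) / (3^2 + 4^2)
= (3 + 21i) / 25
= 3/25 + (21/25)i


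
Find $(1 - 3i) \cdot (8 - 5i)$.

(a1*a2 - b1*b2) + (a1*b2 + b1*a2)i
= (8 - 15) + (-5 + (-24))i
= -7 - 29i


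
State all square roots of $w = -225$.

|w| = 225, arg(w) = 180°
Root modulus = 225^(1/2) = 15
Root arguments: θ_k = (180° + 360°k)/2 for k = 0, 1, ..., 1
Roots: 15i, -15i


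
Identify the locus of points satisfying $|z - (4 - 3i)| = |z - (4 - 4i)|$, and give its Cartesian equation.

|z - z1| = |z - z2| means z is equidistant from z1 and z2,
i.e. the perpendicular bisector of the segment from (4, -3) to (4, -4) (midpoint (4, -7/2)).
With z = x + yi, square both sides:
(x - 4)^2 + (y - (-3))^2 = (x - 4)^2 + (y - (-4))^2
The x^2 and y^2 terms cancel: 0x + (-2)y = 32 - 25 = 7
Simplify: y = -7/2
Locus: Perpendicular bisector of the segment from (4, -3) to (4, -4): the line y = -7/2


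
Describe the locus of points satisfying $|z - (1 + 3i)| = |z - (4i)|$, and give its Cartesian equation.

|z - z1| = |z - z2| means z is equidistant from z1 and z2,
i.e. the perpendicular bisector of the segment from (1, 3) to (0, 4) (midpoint (1/2, 7/2)).
With z = x + yi, square both sides:
(x - 1)^2 + (y - 3)^2 = (x - 0)^2 + (y - 4)^2
The x^2 and y^2 terms cancel: -2x + 2y = 16 - 10 = 6
Simplify: x - y = -3
Locus: Perpendicular bisector of the segment from (1, 3) to (0, 4): the line x - y = -3


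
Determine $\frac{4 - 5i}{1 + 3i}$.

Multiply numerator and denominator by conjugate (1 - 3i):
= (4 - 5i)(1 - 3i) / (1^2 + 3^2)
= (-11 - 17i) / 10
= -11/10 - (17/10)i


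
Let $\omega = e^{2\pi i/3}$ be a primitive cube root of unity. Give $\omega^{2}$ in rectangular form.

ω^2 = e^(2πi·2/3) = e^(i·4π/3)
= cos(4π/3) + i sin(4π/3)
= -1/2 - (sqrt(3)/2)i


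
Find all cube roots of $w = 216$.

|w| = 216, arg(w) = 0°
Root modulus = 216^(1/3) = 6
Root arguments: θ_k = (0° + 360°k)/3 for k = 0, 1, ..., 2
Roots: 6, -3 + 3*sqrt(3)i, -3 - 3*sqrt(3)i


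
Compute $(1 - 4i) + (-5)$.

(1 + (-5)) + (-4 + 0)i = -4 - 4i


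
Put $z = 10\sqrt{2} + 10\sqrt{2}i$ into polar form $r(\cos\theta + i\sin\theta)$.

r = |z| = sqrt(a^2 + b^2) = sqrt((10*sqrt(2))^2 + (10*sqrt(2))^2) = sqrt(200 + 200) = sqrt(400) = 20
θ = arctan(b/a) = arctan(14.1421/14.1421) (quadrant-adjusted) = 45°
z = 20(cos 45° + i sin 45°)


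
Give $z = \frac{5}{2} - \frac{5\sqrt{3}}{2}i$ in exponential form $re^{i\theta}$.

r = |z| = sqrt((5/2)^2 + (-5*sqrt(3)/2)^2) = sqrt(25/4 + 75/4) = sqrt(25) = 5
θ = arctan(b/a) = arctan(-4.3301/2.5) (quadrant-adjusted) = -60° = -π/3
z = 5e^(-i*π/3)


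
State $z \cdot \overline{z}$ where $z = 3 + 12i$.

z * conjugate(z) = |z|^2 = a^2 + b^2
= 3^2 + 12^2 = 153


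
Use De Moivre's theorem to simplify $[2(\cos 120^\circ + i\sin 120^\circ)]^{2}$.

By De Moivre: z^n = r^n(cos(nθ) + i sin(nθ))
= 2^2(cos(2*120°) + i sin(2*120°))
= 4(cos 240° + i sin 240°)
= -2 - 2*sqrt(3)i


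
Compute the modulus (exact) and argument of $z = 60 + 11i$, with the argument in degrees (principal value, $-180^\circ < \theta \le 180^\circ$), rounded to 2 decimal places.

|z| = sqrt(60^2 + 11^2) = 61
arg(z) = arctan(b/a) = arctan(11/60) (quadrant-adjusted) = 10.39°


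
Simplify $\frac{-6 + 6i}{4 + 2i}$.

Multiply numerator and denominator by conjugate (4 - 2i):
= (-6 + 6i)(4 - 2i) / (4^2 + 2^2)
= (-12 + 36i) / 20
Divide through by 4: (-3 + 9i) / 5
= -3/5 + (9/5)i


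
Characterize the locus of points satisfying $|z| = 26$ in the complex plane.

|z| = 26 means sqrt(x^2 + y^2) = 26
This is a circle of radius 26 centered at the origin


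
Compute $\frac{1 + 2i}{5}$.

Divisor is real, so divide each part by 5:
= 1/5 + (2/5)i


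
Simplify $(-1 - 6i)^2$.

(a + bi)^2 = a^2 - b^2 + 2abi
= (-1)^2 - (-6)^2 + 2*(-1)*(-6)i
= -35 + 12i


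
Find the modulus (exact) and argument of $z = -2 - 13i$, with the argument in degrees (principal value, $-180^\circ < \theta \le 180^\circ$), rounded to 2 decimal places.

|z| = sqrt((-2)^2 + (-13)^2) = sqrt(173)
arg(z) = arctan(b/a) = arctan(-13/-2) (quadrant-adjusted) = -98.75°


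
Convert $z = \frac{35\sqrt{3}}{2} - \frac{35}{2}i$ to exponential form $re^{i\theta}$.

r = |z| = sqrt((35*sqrt(3)/2)^2 + (-35/2)^2) = sqrt(3675/4 + 1225/4) = sqrt(1225) = 35
θ = arctan(b/a) = arctan(-17.5/30.3109) (quadrant-adjusted) = -30° = -π/6
z = 35e^(-i*π/6)


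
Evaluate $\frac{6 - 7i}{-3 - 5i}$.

Multiply numerator and denominator by conjugate (-3 + 5i):
= (6 - 7i)(-3 + 5i) / ((-3)^2 + (-5)^2)
= (17 + 51i) / 34
Divide through by 17: (1 + 3i) / 2
= 1/2 + (3/2)i


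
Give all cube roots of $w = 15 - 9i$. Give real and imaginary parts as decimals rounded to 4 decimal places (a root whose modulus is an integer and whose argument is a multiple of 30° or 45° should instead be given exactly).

|w| = sqrt(306) ≈ 17.492856, arg(w) ≈ 329.036243°
Root modulus = sqrt(306)^(1/3) ≈ 2.595894
Root arguments: θ_k = (arg(w) + 360°k)/3 for k = 0, 1, ..., 2
Compute each root as (root modulus)(cos θ_k + i sin θ_k) using full-precision intermediates, then round to 4 decimal places.
Roots: -0.8742 + 2.4443i, -1.6797 - 1.9792i, 2.5539 - 0.4651i


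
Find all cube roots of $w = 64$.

|w| = 64, arg(w) = 0°
Root modulus = 64^(1/3) = 4
Root arguments: θ_k = (0° + 360°k)/3 for k = 0, 1, ..., 2
Roots: 4, -2 + 2*sqrt(3)i, -2 - 2*sqrt(3)i


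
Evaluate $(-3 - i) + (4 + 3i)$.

(-3 + 4) + (-1 + 3)i = 1 + 2i


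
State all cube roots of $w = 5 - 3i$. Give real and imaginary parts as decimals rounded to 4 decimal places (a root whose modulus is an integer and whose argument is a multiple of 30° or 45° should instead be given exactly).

|w| = sqrt(34) ≈ 5.830952, arg(w) ≈ 329.036243°
Root modulus = sqrt(34)^(1/3) ≈ 1.799892
Root arguments: θ_k = (arg(w) + 360°k)/3 for k = 0, 1, ..., 2
Compute each root as (root modulus)(cos θ_k + i sin θ_k) using full-precision intermediates, then round to 4 decimal places.
Roots: -0.6061 + 1.6948i, -1.1647 - 1.3723i, 1.7708 - 0.3225i


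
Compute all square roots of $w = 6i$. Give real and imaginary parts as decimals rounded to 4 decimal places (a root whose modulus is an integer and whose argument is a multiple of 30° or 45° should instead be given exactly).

|w| = 6, arg(w) = 90°
Root modulus = 6^(1/2) ≈ 2.449490
Root arguments: θ_k = (90° + 360°k)/2 for k = 0, 1, ..., 1
Compute each root as (root modulus)(cos θ_k + i sin θ_k) using full-precision intermediates, then round to 4 decimal places.
Roots: 1.7321 + 1.7321i, -1.7321 - 1.7321i


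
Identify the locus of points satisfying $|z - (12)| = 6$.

|z - z0| = r describes a circle centered at z0 with radius r
Here z0 = 12 and r = 6
Locus: Circle centered at (12, 0) with radius 6


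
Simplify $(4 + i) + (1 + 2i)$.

(4 + 1) + (1 + 2)i = 5 + 3i


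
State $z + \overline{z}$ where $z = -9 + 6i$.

z + conjugate(z) = (a + bi) + (a - bi) = 2a
= 2 * (-9) = -18


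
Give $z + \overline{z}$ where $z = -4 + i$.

z + conjugate(z) = (a + bi) + (a - bi) = 2a
= 2 * (-4) = -8


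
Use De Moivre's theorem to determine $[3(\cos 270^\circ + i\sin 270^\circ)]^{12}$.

By De Moivre: z^n = r^n(cos(nθ) + i sin(nθ))
= 3^12(cos(12*270°) + i sin(12*270°))
= 531441(cos 0° + i sin 0°)
= 531441
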